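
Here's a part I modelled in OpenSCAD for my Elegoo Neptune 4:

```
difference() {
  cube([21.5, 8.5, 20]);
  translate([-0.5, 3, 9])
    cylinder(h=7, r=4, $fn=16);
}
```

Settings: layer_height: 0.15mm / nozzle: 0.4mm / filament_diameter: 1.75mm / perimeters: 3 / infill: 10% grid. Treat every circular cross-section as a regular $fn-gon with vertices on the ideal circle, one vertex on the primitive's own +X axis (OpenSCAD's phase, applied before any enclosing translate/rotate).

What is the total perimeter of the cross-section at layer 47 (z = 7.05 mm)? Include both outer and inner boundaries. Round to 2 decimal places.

60.00 mm

At z = 7.05 mm: the cube (footprint 21.5×8.5) is included at this height (perimeter 60.00 mm); the cylinder at (-0.5, 3) is absent (z outside [9, 16]); Subtracting the remaining from the first: none of the subtracted shapes is present at this height, so the 21.5×8.5 cube is unchanged — boundary = 60.00 mm. Overall, the cross-section is a single solid region. Total boundary length (outer) = 60.00 mm.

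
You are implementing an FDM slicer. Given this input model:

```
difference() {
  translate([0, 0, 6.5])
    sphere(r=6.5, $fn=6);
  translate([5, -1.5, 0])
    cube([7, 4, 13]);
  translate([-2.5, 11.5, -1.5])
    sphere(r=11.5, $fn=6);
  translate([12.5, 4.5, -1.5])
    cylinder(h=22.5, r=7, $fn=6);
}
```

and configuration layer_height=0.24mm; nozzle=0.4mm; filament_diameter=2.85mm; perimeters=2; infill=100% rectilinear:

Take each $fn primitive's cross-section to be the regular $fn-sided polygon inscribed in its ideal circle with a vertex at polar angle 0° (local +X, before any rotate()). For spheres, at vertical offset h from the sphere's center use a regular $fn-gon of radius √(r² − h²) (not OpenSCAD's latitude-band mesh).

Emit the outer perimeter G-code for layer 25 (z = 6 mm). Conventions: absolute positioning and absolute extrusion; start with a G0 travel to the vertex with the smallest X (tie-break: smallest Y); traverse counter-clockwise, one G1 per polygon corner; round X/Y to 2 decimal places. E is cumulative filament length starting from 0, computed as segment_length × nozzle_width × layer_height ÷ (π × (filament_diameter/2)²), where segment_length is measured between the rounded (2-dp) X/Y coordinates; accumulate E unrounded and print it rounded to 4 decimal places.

G0 X-6.48 Y0.00 Z6.00
G1 X-3.24 Y-5.61 E0.0975
G1 X3.24 Y-5.61 E0.1950
G1 X5.61 Y-1.50 E0.2664
G1 X5.00 Y-1.50 E0.2756
G1 X5.00 Y2.50 E0.3358
G1 X5.04 Y2.50 E0.3364
G1 X3.24 Y5.61 E0.3904
G1 X2.82 Y5.61 E0.3968
G1 X1.86 Y3.95 E0.4256
G1 X-4.20 Y3.95 E0.5168
G1 X-6.48 Y0.00 E0.5855

At z = 6 mm: the sphere: section is a regular 6-gon, circumradius = √(r²−h²) = √(6.5²−0.5²) = 6.481; the cube at (5, -1.5) is present — its section is the full 7×4 rectangle; the sphere at (-2.5, 11.5): section is a regular 6-gon, circumradius = √(r²−h²) = √(11.5²−7.5²) = 8.718; the r=7 cylinder at (12.5, 4.5) contributes a regular 6-gon of circumradius 7; After the difference (first − rest): starting from the r=6.5 sphere, the 7×4 cube at (5, -1.5) partially overlaps it — only the 3.47 mm² overlap (of its 28.00 mm²) is removed, clipping the outline; the r=11.5 sphere at (-2.5, 11.5) partially overlaps it — only the 10.07 mm² overlap (of its 197.45 mm²) is removed, clipping the outline; the r=7 cylinder at (12.5, 4.5) misses the remaining region (no effect) — 1 connected region. The outline is a single polygon with 11 vertices. Extrusion per mm of travel: 0.4 × 0.24 / (π × 1.425²) = 0.015048. Accumulating E over each segment gives final E = 0.5855.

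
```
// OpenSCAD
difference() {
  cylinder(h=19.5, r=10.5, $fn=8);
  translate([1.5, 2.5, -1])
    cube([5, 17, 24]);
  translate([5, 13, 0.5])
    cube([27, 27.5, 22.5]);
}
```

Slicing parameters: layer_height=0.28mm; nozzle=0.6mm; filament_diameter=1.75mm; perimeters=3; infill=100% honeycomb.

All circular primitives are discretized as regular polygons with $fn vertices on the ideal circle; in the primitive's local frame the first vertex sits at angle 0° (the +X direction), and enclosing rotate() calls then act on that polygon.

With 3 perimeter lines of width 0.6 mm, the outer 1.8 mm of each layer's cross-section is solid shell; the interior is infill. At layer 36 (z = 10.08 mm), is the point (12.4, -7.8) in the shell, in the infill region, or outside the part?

At z = 10.08 mm: the cylinder: section is a regular 8-gon, circumradius r=10.5; the 5×17 cube at (1.5, 2.5) contributes its full rectangle; the cube at (5, 13) (footprint 27×27.5) is included at this height; Subtracting the remaining from the first: starting from the r=10.5 cylinder, the 5×17 cube at (1.5, 2.5) partially overlaps it — only the 31.72 mm² overlap (of its 85.00 mm²) is removed, clipping the outline; the 27×27.5 cube at (5, 13) misses the remaining region (no effect) — 1 connected region. Overall, the cross-section is a single solid region. The nearest boundary edge runs (10.50, 0.00)→(7.42, -7.42); distance from the point to it = 4.74 mm. The point is not inside any of the regions above, so it lies outside the cross-section (4.74 mm from the nearest boundary).

outside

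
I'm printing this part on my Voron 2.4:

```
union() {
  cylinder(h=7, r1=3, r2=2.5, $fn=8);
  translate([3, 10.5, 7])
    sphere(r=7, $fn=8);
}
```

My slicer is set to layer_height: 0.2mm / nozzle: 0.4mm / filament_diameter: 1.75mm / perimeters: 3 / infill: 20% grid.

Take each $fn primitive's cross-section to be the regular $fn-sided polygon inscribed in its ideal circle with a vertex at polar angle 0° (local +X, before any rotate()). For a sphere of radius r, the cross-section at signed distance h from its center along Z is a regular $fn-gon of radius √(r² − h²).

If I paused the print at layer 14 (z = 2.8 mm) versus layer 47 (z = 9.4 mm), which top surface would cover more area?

Layer 14 (z = 2.8): the cone (r1=3→r2=2.5) has section circumradius 2.800 here — a regular 8-gon (area = (8/2)·2.800²·sin(360°/8) = 22.17 mm²); the r=7 sphere at (3, 10.5) slices to a regular 8-gon of circumradius 5.600 (√(r²−h²) with h=4.2 from center) (area = (8/2)·5.600²·sin(360°/8) = 88.70 mm²); Combining (union): the 2 present regions are separate (no shared area or edge), so areas and boundary lengths simply add and each stays a separate island — area = 110.87 mm². So its area = 110.87 mm². Layer 47 (z = 9.4): the cone is absent (z outside [0, 7]); the r=7 sphere at (3, 10.5) slices to a regular 8-gon of circumradius 6.576 (√(r²−h²) with h=2.4 from center) (area = (8/2)·6.576²·sin(360°/8) = 122.30 mm²); Merging all regions: only the r=7 sphere at (3, 10.5) is present, so the union is just that shape — area = 122.30 mm². So its area = 122.30 mm². Layer 47 is larger (122.30 vs 110.87 mm²).

layer 47 (z = 9.4 mm)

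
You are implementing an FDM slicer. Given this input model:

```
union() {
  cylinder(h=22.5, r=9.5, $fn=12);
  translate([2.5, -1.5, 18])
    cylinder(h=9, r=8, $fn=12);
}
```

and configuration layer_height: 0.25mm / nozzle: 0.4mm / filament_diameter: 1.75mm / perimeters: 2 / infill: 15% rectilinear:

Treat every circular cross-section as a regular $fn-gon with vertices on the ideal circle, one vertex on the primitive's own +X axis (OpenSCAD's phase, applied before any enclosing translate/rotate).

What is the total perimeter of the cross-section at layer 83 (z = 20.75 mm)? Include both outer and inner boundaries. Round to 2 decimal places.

At z = 20.75 mm: the r=9.5 cylinder contributes a regular 12-gon of circumradius 9.5 (perimeter = 2·12·9.500·sin(180°/12) = 59.01 mm); the cylinder at (2.5, -1.5): section is a regular 12-gon, circumradius r=8 (perimeter = 2·12·8.000·sin(180°/12) = 49.69 mm); Combining (union): the regions partially overlap (shared area 174.92 mm²), so the edge portions inside another operand are dropped and the merged outline is re-measured after clipping — boundary = 61.13 mm. Overall, the cross-section is a single solid region. Total boundary length (outer) = 61.13 mm.

61.13 mm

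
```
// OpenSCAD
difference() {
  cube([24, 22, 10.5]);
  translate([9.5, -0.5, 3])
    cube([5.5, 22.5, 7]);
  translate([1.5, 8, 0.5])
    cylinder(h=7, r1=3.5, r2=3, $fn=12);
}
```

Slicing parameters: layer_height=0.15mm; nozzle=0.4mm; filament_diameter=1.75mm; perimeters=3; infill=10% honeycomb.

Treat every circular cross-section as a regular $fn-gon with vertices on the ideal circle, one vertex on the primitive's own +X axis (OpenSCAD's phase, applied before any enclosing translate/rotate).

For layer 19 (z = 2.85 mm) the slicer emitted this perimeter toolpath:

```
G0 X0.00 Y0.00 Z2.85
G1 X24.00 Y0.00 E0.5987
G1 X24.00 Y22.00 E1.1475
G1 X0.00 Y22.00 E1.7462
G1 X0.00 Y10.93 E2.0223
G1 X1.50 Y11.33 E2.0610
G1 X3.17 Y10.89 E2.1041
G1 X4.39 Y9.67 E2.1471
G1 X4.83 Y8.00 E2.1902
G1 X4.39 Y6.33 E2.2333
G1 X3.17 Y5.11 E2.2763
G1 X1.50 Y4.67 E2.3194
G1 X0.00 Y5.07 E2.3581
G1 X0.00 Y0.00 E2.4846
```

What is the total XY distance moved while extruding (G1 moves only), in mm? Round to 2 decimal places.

99.60 mm

Sum the Euclidean lengths of each G1 segment: total = 99.60 mm.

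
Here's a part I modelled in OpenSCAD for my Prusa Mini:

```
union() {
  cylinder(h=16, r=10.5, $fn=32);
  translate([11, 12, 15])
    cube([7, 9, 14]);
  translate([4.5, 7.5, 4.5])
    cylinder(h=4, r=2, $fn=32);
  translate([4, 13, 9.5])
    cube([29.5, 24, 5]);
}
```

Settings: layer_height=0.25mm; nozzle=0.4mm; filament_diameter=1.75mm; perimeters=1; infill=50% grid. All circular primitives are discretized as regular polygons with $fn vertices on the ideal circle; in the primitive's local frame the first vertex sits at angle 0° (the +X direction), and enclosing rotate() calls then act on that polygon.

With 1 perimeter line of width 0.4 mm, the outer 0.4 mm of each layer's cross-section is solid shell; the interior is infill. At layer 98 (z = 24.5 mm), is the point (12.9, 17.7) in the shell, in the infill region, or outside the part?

infill

At z = 24.5 mm: the cylinder is not intersected at this z (z outside [0, 16]); the cube at (11, 12) (footprint 7×9) is included at this height; the cylinder at (4.5, 7.5) is not intersected at this z (z outside [4.5, 8.5]); the cube at (4, 13) does not reach this height (z outside [9.5, 14.5]); Merging all regions: only the 7×9 cube at (11, 12) is present, so the union is just that shape — 1 connected region. Overall, the cross-section is a single solid region. The nearest boundary edge runs (11.00, 21.00)→(11.00, 12.00); distance from the point to it = 1.90 mm. The point is inside the cross-section and 1.90 mm from the nearest boundary — more than the 0.4 mm shell width (1 × 0.4), so it's in the infill interior.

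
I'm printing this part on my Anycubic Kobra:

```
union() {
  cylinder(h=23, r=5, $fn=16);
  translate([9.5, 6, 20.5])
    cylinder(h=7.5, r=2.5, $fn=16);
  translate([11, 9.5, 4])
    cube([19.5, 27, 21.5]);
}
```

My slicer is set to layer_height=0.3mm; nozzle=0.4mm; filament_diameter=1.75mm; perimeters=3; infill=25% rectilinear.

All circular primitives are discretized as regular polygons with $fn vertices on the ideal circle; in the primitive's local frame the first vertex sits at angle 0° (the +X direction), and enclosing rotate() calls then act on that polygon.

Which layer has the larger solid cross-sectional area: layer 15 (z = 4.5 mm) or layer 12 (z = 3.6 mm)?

Layer 15 (z = 4.5): the r=5 cylinder contributes a regular 16-gon of circumradius 5 (area = (16/2)·5.000²·sin(360°/16) = 76.54 mm²); the cylinder at (9.5, 6) is absent (z outside [20.5, 28]); the cube at (11, 9.5) (footprint 19.5×27) is included at this height (area 526.50 mm²); Combining (union): the 2 present regions are separate (no shared area or edge), so areas and boundary lengths simply add and each stays a separate island — area = 603.04 mm². So its area = 603.04 mm². Layer 12 (z = 3.6): the cylinder: section is a regular 16-gon, circumradius r=5 (area = (16/2)·5.000²·sin(360°/16) = 76.54 mm²); the cylinder at (9.5, 6) does not reach this height (z outside [20.5, 28]); the cube at (11, 9.5) does not reach this height (z outside [4, 25.5]); Combining (union): only the r=5 cylinder is present, so the union is just that shape — area = 76.54 mm². So its area = 76.54 mm². Layer 15 is larger (603.04 vs 76.54 mm²).

layer 15 (z = 4.5 mm)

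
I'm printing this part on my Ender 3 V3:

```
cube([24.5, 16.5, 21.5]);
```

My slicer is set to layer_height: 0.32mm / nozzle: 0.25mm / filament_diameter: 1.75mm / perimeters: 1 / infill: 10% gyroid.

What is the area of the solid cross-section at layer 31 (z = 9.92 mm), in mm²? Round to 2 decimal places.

At z = 9.92 mm: the cube is present — its section is the full 24.5×16.5 rectangle (area 404.25 mm²). Overall, the cross-section is a single solid region. Net area = 404.25 mm².

404.25 mm²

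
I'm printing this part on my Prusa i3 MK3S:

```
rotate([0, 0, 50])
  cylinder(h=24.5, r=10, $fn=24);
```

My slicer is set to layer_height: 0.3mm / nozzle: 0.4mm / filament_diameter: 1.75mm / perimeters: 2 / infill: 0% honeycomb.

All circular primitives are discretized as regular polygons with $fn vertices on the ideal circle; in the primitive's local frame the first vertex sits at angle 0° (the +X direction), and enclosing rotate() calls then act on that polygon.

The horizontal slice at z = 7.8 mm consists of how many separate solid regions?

At z = 7.8 mm: the cylinder: section is a regular 24-gon, circumradius r=10; (rotated 50° about Z; rotation is an isometry so areas/perimeters/island counts are preserved). The result has 1 disconnected region.

1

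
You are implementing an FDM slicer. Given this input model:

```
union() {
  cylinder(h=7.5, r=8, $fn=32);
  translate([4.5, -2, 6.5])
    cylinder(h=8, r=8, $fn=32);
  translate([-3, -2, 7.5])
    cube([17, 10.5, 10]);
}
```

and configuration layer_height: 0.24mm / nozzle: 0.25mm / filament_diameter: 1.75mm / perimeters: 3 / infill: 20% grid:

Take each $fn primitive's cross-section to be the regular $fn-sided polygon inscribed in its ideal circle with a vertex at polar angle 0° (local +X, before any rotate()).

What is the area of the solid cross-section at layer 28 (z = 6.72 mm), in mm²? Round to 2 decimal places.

At z = 6.72 mm: the r=8 cylinder gives a regular 32-gon of circumradius 8 (constant along its height) (area = (32/2)·8.000²·sin(360°/32) = 199.77 mm²); the r=8 cylinder at (4.5, -2) gives a regular 32-gon of circumradius 8 (constant along its height) (area = (32/2)·8.000²·sin(360°/32) = 199.77 mm²); the cube at (-3, -2) is absent (z outside [7.5, 17.5]); Taking the union: the regions partially overlap — summed areas 399.54 mm² minus the doubly-counted overlap 122.51 mm² gives 277.04 mm² — area = 277.04 mm². Overall, the cross-section is a single solid region. Net area = 277.04 mm².

277.04 mm²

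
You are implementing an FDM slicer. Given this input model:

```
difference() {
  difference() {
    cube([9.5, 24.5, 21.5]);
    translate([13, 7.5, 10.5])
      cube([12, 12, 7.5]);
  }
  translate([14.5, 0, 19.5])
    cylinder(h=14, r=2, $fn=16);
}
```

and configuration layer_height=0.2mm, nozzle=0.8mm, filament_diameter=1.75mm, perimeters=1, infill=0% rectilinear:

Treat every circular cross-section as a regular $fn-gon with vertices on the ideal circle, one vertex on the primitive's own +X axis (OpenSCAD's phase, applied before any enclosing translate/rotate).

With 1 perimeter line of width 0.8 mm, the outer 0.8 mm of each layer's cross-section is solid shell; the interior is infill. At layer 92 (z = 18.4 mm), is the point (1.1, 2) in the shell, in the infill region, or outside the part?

infill

At z = 18.4 mm: the cube is present — its section is the full 9.5×24.5 rectangle; the cube at (13, 7.5) does not reach this height (z outside [10.5, 18]); Subtracting the remaining from the first: none of the subtracted shapes is present at this height, so the 9.5×24.5 cube is unchanged — 1 connected region; the cylinder at (14.5, 0) does not reach this height (z outside [19.5, 33.5]); Taking the first minus the rest: none of the subtracted shapes is present at this height, so the result so far is unchanged — 1 connected region. Overall, the cross-section is a single solid region. The nearest boundary edge runs (0.00, 24.50)→(0.00, 0.00); distance from the point to it = 1.10 mm. The point is inside the cross-section and 1.10 mm from the nearest boundary — more than the 0.8 mm shell width (1 × 0.8), so it's in the infill interior.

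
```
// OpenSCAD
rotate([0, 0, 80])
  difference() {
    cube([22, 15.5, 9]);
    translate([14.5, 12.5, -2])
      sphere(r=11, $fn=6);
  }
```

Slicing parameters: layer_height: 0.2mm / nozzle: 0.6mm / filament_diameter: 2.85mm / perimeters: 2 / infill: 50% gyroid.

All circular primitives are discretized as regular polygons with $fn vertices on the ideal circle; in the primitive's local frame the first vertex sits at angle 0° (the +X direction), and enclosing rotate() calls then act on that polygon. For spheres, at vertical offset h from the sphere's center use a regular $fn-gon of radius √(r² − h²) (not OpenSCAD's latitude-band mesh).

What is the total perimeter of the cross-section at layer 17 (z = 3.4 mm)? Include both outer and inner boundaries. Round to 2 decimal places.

81.09 mm

At z = 3.4 mm: the 22×15.5 cube contributes its full rectangle (perimeter 75.00 mm); the r=11 sphere at (14.5, 12.5) contributes a regular 6-gon of circumradius √(11²−5.4²) = 9.583 (perimeter = 2·6·9.583·sin(180°/6) = 57.50 mm); Taking the first minus the rest: starting from the 22×15.5 cube, the r=11 sphere at (14.5, 12.5) partially overlaps it — only the 164.20 mm² overlap (of its 238.61 mm²) is removed, clipping the outline — boundary = 81.09 mm; (rotated 80° about Z; rotation is an isometry so areas/perimeters/island counts are preserved). Overall, the cross-section is a single solid region. Total boundary length (outer) = 81.09 mm.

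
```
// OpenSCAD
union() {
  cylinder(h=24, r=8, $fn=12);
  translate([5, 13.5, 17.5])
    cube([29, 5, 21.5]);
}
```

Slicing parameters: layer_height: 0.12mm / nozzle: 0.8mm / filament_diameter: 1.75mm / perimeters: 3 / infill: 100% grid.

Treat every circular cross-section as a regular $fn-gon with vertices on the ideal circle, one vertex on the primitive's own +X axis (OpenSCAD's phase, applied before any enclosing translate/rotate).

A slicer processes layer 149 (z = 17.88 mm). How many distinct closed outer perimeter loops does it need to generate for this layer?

2

At z = 17.88 mm: the cylinder: section is a regular 12-gon, circumradius r=8; the cube at (5, 13.5) is present — its section is the full 29×5 rectangle; Combining (union): the 2 present regions are separate (no shared area or edge), so areas and boundary lengths simply add and each stays a separate island — 2 connected regions. The result has 2 disconnected regions.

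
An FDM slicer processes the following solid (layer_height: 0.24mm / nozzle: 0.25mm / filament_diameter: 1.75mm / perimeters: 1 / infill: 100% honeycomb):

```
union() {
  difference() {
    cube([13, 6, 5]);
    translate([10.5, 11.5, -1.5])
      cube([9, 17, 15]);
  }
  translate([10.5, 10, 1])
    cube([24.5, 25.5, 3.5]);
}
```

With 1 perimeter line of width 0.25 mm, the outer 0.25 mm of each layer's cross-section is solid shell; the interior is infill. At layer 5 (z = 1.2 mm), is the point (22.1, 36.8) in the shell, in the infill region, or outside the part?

At z = 1.2 mm: the cube (footprint 13×6) is included at this height; the cube at (10.5, 11.5) (footprint 9×17) is included at this height; Taking the first minus the rest: starting from the 13×6 cube, the 9×17 cube at (10.5, 11.5) misses the remaining region (no effect) — 1 connected region; the cube at (10.5, 10) is present — its section is the full 24.5×25.5 rectangle; Combining (union): the 2 present regions are separate (no shared area or edge), so areas and boundary lengths simply add and each stays a separate island — 2 connected regions. Overall, the cross-section has 2 separate islands. The nearest boundary edge runs (10.50, 35.50)→(35.00, 35.50); distance from the point to it = 1.30 mm. The point is not inside any of the regions above, so it lies outside the cross-section (1.30 mm from the nearest boundary).

outside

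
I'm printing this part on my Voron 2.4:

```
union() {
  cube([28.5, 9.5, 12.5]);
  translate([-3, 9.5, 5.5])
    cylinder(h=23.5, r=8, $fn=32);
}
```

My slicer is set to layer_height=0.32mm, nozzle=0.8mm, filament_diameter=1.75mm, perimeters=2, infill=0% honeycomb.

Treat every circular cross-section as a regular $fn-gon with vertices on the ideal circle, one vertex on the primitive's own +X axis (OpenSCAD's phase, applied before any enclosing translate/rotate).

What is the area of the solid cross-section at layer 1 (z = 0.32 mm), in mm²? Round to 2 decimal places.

270.75 mm²

At z = 0.32 mm: the 28.5×9.5 cube contributes its full rectangle (area 270.75 mm²); the cylinder at (-3, 9.5) is not intersected at this z (z outside [5.5, 29]); Merging all regions: only the 28.5×9.5 cube is present, so the union is just that shape — area = 270.75 mm². Overall, the cross-section is a single solid region. Net area = 270.75 mm².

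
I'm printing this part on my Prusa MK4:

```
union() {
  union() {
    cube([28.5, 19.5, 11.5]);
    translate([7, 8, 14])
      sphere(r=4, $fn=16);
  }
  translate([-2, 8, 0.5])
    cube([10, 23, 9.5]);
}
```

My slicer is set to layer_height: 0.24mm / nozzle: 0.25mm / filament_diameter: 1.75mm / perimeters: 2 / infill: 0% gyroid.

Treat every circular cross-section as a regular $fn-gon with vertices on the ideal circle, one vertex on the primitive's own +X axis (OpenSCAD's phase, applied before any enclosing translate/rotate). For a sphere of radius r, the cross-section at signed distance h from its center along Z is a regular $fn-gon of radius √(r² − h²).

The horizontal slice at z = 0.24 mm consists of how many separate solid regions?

At z = 0.24 mm: the 28.5×19.5 cube contributes its full rectangle; the sphere at (7, 8) does not reach this height (|z−center|=13.760 > r=4); Combining (union): only the 28.5×19.5 cube is present, so the union is just that shape — 1 connected region; the cube at (-2, 8) does not reach this height (z outside [0.5, 10]); Merging all regions: only that combined region is present, so the union is just that shape — 1 connected region. The result has 1 disconnected region.

1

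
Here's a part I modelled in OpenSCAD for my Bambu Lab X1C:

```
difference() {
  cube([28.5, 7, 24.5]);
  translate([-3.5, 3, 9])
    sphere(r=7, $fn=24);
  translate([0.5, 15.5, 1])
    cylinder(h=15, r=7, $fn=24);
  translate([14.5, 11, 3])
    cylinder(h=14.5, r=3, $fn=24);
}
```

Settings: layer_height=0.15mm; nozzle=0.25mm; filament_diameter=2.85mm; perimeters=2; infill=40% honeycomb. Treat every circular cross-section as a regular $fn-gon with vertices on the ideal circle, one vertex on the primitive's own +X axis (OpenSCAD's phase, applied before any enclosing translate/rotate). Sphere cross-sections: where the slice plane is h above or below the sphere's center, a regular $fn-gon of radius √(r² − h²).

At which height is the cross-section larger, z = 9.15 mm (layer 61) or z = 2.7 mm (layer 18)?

Layer 61 (z = 9.15): the cube is present — its section is the full 28.5×7 rectangle (area 199.50 mm²); the r=7 sphere at (-3.5, 3) slices to a regular 24-gon of circumradius 6.998 (√(r²−h²) with h=0.15 from center) (area = (24/2)·6.998²·sin(360°/24) = 152.12 mm²); the cylinder at (0.5, 15.5): section is a regular 24-gon, circumradius r=7 (area = (24/2)·7.000²·sin(360°/24) = 152.19 mm²); the r=3 cylinder at (14.5, 11) contributes a regular 24-gon of circumradius 3 (area = (24/2)·3.000²·sin(360°/24) = 27.95 mm²); After the difference (first − rest): starting from the 28.5×7 cube (199.50 mm²), the r=7 sphere at (-3.5, 3) partially overlaps it — only the 21.92 mm² overlap (of its 152.12 mm²) is removed, clipping the outline; the r=7 cylinder at (0.5, 15.5) misses the remaining region (no effect); the r=3 cylinder at (14.5, 11) misses the remaining region (no effect) — area = 177.58 mm². So its area = 177.58 mm². Layer 18 (z = 2.7): the cube is present — its section is the full 28.5×7 rectangle (area 199.50 mm²); the r=7 sphere at (-3.5, 3) slices to a regular 24-gon of circumradius 3.051 (√(r²−h²) with h=6.3 from center) (area = (24/2)·3.051²·sin(360°/24) = 28.92 mm²); the r=7 cylinder at (0.5, 15.5) contributes a regular 24-gon of circumradius 7 (area = (24/2)·7.000²·sin(360°/24) = 152.19 mm²); the cylinder at (14.5, 11) is not intersected at this z (z outside [3, 17.5]); Subtracting the remaining from the first: starting from the 28.5×7 cube (199.50 mm²), the r=7 sphere at (-3.5, 3) misses the remaining region (no effect); the r=7 cylinder at (0.5, 15.5) misses the remaining region (no effect) — area = 199.50 mm². So its area = 199.50 mm². Layer 18 is larger (199.50 vs 177.58 mm²).

layer 18 (z = 2.7 mm)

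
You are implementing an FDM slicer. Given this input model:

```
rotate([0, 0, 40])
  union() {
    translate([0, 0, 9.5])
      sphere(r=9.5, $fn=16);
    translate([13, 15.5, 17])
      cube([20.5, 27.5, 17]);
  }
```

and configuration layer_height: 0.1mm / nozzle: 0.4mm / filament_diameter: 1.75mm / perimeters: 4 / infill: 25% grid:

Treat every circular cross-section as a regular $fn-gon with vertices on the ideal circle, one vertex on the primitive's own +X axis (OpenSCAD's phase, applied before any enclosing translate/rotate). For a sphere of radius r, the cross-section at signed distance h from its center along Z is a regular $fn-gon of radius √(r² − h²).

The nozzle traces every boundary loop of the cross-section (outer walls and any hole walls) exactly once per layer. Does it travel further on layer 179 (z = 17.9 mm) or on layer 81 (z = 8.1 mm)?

layer 179 (z = 17.9 mm)

Layer 179 (z = 17.9): the r=9.5 sphere contributes a regular 16-gon of circumradius √(9.5²−8.4²) = 4.437 (perimeter = 2·16·4.437·sin(180°/16) = 27.70 mm); the cube at (13, 15.5) (footprint 20.5×27.5) is included at this height (perimeter 96.00 mm); Combining (union): the 2 present regions are separate (no shared area or edge), so areas and boundary lengths simply add and each stays a separate island — boundary = 123.70 mm; (whole slice rotated 40° about Z — lengths, areas and connectivity unchanged). So its perimeter = 123.70 mm. Layer 81 (z = 8.1): the r=9.5 sphere contributes a regular 16-gon of circumradius √(9.5²−1.4²) = 9.396 (perimeter = 2·16·9.396·sin(180°/16) = 58.66 mm); the cube at (13, 15.5) is not intersected at this z (z outside [17, 34]); Taking the union: only the r=9.5 sphere is present, so the union is just that shape — boundary = 58.66 mm; (rotated 40° about Z; rotation is an isometry so areas/perimeters/island counts are preserved). So its perimeter = 58.66 mm. Layer 179 is larger (123.70 vs 58.66 mm).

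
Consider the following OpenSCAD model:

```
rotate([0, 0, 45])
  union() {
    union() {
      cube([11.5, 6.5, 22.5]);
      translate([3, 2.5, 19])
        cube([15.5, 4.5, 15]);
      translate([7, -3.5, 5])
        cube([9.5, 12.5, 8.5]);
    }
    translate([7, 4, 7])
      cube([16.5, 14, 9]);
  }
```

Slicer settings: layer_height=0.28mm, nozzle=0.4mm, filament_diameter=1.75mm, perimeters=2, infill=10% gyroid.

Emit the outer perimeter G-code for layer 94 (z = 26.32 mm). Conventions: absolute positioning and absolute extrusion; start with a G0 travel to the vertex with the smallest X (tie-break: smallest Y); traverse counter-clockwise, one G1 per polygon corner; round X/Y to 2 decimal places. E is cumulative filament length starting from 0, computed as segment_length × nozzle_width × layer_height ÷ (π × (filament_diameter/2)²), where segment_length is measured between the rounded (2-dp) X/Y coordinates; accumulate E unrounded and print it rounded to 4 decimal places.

G0 X-2.83 Y7.07 Z26.32
G1 X0.35 Y3.89 E0.2094
G1 X11.31 Y14.85 E0.9311
G1 X8.13 Y18.03 E1.1406
G1 X-2.83 Y7.07 E1.8623

At z = 26.32 mm: the cube is absent (z outside [0, 22.5]); the cube at (3, 2.5) (footprint 15.5×4.5) is included at this height; the cube at (7, -3.5) is not intersected at this z (z outside [5, 13.5]); Combining (union): only the 15.5×4.5 cube at (3, 2.5) is present, so the union is just that shape — 1 connected region; the cube at (7, 4) is not intersected at this z (z outside [7, 16]); Merging all regions: only the result so far is present, so the union is just that shape — 1 connected region; (whole slice rotated 45° about Z — lengths, areas and connectivity unchanged). The outline is a single polygon with 4 vertices. Extrusion per mm of travel: 0.4 × 0.28 / (π × 0.875²) = 0.046564. Accumulating E over each segment gives final E = 1.8623.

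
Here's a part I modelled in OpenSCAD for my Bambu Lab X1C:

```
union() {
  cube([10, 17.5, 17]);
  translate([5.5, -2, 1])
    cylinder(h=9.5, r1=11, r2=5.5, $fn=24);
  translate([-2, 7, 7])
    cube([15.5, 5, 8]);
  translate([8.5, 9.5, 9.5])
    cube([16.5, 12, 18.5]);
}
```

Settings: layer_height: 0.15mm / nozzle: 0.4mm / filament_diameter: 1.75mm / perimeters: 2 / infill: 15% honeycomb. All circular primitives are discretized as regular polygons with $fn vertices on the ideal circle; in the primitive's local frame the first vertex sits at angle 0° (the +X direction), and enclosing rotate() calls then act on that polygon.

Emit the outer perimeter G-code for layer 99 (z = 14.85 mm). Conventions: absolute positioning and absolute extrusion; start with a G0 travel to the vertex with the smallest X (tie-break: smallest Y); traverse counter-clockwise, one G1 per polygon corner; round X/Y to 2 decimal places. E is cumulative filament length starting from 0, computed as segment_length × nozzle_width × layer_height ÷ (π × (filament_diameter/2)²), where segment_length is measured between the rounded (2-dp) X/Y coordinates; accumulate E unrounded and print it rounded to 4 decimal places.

At z = 14.85 mm: the cube (footprint 10×17.5) is included at this height; the cone at (5.5, -2) is absent (z outside [1, 10.5]); the cube at (-2, 7) is present — its section is the full 15.5×5 rectangle; the cube at (8.5, 9.5) is present — its section is the full 16.5×12 rectangle; Combining (union): the regions partially overlap (shared area 70.75 mm²), so overlapping operands fuse into one piece — 1 connected region. The outline is a single polygon with 14 vertices. Extrusion per mm of travel: 0.4 × 0.15 / (π × 0.875²) = 0.024945. Accumulating E over each segment gives final E = 2.4197.

G0 X-2.00 Y7.00 Z14.85
G1 X0.00 Y7.00 E0.0499
G1 X0.00 Y0.00 E0.2245
G1 X10.00 Y0.00 E0.4740
G1 X10.00 Y7.00 E0.6486
G1 X13.50 Y7.00 E0.7359
G1 X13.50 Y9.50 E0.7982
G1 X25.00 Y9.50 E1.0851
G1 X25.00 Y21.50 E1.3845
G1 X8.50 Y21.50 E1.7960
G1 X8.50 Y17.50 E1.8958
G1 X0.00 Y17.50 E2.1079
G1 X0.00 Y12.00 E2.2451
G1 X-2.00 Y12.00 E2.2949
G1 X-2.00 Y7.00 E2.4197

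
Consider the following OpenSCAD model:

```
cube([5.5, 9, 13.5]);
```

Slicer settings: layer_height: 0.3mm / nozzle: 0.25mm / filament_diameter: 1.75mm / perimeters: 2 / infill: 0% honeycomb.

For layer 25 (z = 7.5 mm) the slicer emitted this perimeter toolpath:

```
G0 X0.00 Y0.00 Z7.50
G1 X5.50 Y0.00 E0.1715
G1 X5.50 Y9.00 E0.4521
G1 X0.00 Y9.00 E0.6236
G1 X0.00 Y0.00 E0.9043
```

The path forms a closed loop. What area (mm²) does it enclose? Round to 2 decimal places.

49.50 mm²

Apply the shoelace formula to the sequence of (X, Y) vertices; enclosed area = 49.50 mm².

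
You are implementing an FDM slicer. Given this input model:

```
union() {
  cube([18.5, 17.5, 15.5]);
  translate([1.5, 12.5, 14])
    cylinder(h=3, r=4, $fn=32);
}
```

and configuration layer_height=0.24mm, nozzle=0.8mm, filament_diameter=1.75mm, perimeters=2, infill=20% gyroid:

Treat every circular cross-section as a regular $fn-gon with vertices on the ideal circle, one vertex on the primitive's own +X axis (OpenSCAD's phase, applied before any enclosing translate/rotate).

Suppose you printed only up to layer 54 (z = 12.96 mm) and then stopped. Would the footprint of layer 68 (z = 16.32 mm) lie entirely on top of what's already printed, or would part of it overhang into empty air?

Compare the two slices. At z = 12.96: the cube is present — its section is the full 18.5×17.5 rectangle (area 323.75 mm²); the cylinder at (1.5, 12.5) is not intersected at this z (z outside [14, 17]); Merging all regions: only the 18.5×17.5 cube is present, so the union is just that shape — area = 323.75 mm². At z = 16.32: the cube is not intersected at this z (z outside [0, 15.5]); the cylinder at (1.5, 12.5): section is a regular 32-gon, circumradius r=4 (area = (32/2)·4.000²·sin(360°/32) = 49.94 mm²); Combining (union): only the r=4 cylinder at (1.5, 12.5) is present, so the union is just that shape — area = 49.94 mm². Checking containment: at z = 16.32 the cross-section extends beyond the z = 12.96 cross-section by about 13.30 mm².

part overhangs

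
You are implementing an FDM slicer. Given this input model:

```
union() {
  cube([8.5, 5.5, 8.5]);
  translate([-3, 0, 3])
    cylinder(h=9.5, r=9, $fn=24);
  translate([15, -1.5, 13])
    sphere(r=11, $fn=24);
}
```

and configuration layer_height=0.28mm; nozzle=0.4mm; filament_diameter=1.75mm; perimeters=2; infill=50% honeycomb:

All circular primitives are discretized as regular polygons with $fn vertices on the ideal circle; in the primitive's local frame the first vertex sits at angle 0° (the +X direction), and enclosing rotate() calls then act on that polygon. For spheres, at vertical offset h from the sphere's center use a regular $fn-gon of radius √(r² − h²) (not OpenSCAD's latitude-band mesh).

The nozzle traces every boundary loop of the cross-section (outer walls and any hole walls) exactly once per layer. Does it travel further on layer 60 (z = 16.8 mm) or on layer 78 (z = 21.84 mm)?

Layer 60 (z = 16.8): the cube is absent (z outside [0, 8.5]); the cylinder at (-3, 0) is absent (z outside [3, 12.5]); the r=11 sphere at (15, -1.5) contributes a regular 24-gon of circumradius √(11²−3.8²) = 10.323 (perimeter = 2·24·10.323·sin(180°/24) = 64.67 mm); Merging all regions: only the r=11 sphere at (15, -1.5) is present, so the union is just that shape — boundary = 64.67 mm. So its perimeter = 64.67 mm. Layer 78 (z = 21.84): the cube does not reach this height (z outside [0, 8.5]); the cylinder at (-3, 0) is absent (z outside [3, 12.5]); the r=11 sphere at (15, -1.5) contributes a regular 24-gon of circumradius √(11²−8.84²) = 6.546 (perimeter = 2·24·6.546·sin(180°/24) = 41.01 mm); Taking the union: only the r=11 sphere at (15, -1.5) is present, so the union is just that shape — boundary = 41.01 mm. So its perimeter = 41.01 mm. Layer 60 is larger (64.67 vs 41.01 mm).

layer 60 (z = 16.8 mm)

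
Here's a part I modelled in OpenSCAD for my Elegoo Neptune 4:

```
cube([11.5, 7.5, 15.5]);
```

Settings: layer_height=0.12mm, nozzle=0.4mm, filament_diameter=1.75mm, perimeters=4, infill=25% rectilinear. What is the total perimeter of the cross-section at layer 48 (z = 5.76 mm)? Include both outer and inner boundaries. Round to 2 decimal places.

At z = 5.76 mm: the cube is present — its section is the full 11.5×7.5 rectangle (perimeter 38.00 mm). Overall, the cross-section is a single solid region. Total boundary length (outer) = 38.00 mm.

38.00 mm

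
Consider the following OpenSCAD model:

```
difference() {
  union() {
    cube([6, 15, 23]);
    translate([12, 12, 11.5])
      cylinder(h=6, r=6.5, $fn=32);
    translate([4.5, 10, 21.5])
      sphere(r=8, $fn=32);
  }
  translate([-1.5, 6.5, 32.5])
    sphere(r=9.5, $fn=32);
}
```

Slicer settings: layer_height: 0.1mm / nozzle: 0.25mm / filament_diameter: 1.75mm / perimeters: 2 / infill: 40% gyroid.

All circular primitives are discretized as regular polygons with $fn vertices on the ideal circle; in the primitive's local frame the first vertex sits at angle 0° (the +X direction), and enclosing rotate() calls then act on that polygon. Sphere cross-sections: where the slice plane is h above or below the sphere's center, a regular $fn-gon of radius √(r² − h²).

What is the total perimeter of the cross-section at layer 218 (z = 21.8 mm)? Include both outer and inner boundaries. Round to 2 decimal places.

At z = 21.8 mm: the 6×15 cube contributes its full rectangle (perimeter 42.00 mm); the cylinder at (12, 12) is absent (z outside [11.5, 17.5]); the r=8 sphere at (4.5, 10) contributes a regular 32-gon of circumradius √(8²−0.3²) = 7.994 (perimeter = 2·32·7.994·sin(180°/32) = 50.15 mm); Combining (union): the regions partially overlap (shared area 75.73 mm²), so the edge portions inside another operand are dropped and the merged outline is re-measured after clipping — boundary = 55.42 mm; the sphere at (-1.5, 6.5) does not reach this height (|z−center|=10.700 > r=9.5); Subtracting the remaining from the first: none of the subtracted shapes is present at this height, so that combined region is unchanged — boundary = 55.42 mm. Overall, the cross-section is a single solid region. Total boundary length (outer) = 55.42 mm.

55.42 mm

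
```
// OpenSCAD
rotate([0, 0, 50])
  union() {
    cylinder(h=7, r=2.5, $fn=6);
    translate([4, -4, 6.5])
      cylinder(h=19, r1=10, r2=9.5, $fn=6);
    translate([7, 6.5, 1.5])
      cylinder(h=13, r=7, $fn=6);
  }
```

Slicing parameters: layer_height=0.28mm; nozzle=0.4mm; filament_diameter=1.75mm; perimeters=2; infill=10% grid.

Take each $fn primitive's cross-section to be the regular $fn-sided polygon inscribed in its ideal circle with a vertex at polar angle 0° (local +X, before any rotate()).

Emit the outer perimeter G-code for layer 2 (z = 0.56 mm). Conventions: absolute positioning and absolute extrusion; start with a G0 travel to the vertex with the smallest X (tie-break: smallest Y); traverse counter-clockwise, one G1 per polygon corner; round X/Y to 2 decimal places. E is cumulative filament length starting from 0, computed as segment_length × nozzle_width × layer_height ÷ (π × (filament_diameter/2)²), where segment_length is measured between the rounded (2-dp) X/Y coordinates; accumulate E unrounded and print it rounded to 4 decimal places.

At z = 0.56 mm: the r=2.5 cylinder gives a regular 6-gon of circumradius 2.5 (constant along its height); the cone at (4, -4) does not reach this height (z outside [6.5, 25.5]); the cylinder at (7, 6.5) is not intersected at this z (z outside [1.5, 14.5]); Merging all regions: only the r=2.5 cylinder is present, so the union is just that shape — 1 connected region; (whole slice rotated 50° about Z — lengths, areas and connectivity unchanged). The outline is a single polygon with 6 vertices. Extrusion per mm of travel: 0.4 × 0.28 / (π × 0.875²) = 0.046564. Accumulating E over each segment gives final E = 0.6990.

G0 X-2.46 Y0.43 Z0.56
G1 X-1.61 Y-1.92 E0.1164
G1 X0.86 Y-2.35 E0.2331
G1 X2.46 Y-0.43 E0.3495
G1 X1.61 Y1.92 E0.4658
G1 X-0.86 Y2.35 E0.5826
G1 X-2.46 Y0.43 E0.6990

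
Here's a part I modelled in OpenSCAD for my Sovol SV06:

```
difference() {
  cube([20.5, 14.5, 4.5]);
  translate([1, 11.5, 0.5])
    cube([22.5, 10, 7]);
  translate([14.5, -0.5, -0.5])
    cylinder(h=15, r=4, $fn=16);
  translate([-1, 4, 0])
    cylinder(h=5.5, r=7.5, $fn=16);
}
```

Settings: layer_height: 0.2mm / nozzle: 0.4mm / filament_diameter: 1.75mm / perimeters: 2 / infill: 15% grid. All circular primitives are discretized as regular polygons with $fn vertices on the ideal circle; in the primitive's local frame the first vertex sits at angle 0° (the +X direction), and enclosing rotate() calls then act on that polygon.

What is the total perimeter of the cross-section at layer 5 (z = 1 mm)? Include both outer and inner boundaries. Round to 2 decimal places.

At z = 1 mm: the cube (footprint 20.5×14.5) is included at this height (perimeter 70.00 mm); the 22.5×10 cube at (1, 11.5) contributes its full rectangle (perimeter 65.00 mm); the r=4 cylinder at (14.5, -0.5) gives a regular 16-gon of circumradius 4 (constant along its height) (perimeter = 2·16·4.000·sin(180°/16) = 24.97 mm); the r=7.5 cylinder at (-1, 4) gives a regular 16-gon of circumradius 7.5 (constant along its height) (perimeter = 2·16·7.500·sin(180°/16) = 46.82 mm); Taking the first minus the rest: starting from the 20.5×14.5 cube, the 22.5×10 cube at (1, 11.5) partially overlaps it — only the 58.50 mm² overlap (of its 225.00 mm²) is removed, clipping the outline; the r=4 cylinder at (14.5, -0.5) partially overlaps it — only the 20.54 mm² overlap (of its 48.98 mm²) is removed, clipping the outline; the r=7.5 cylinder at (-1, 4) partially overlaps it — only the 59.76 mm² overlap (of its 172.21 mm²) is removed, clipping the outline — boundary = 72.16 mm. Overall, the cross-section is a single solid region. Total boundary length (outer) = 72.16 mm.

72.16 mm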